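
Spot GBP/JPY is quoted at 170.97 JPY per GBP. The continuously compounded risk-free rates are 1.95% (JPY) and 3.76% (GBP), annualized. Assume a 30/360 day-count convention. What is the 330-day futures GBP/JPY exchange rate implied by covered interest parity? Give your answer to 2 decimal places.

168.16

F = S·e^((r_JPY − r_GBP)T) = 170.97 · e^((0.0195 − 0.0376) × 330/360)
= 170.97 · e^-0.016592 = 170.97 × 0.983545
F = 168.16 JPY per GBP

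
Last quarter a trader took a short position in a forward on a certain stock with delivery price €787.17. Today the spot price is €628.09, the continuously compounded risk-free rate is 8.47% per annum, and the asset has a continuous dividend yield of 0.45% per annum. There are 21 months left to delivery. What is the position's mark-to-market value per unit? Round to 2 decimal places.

Current fair forward for the remaining 21 months: F = S·e^((r − q)·T), (r − q) = 0.0847 − 0.0045 = 0.0802
F = 628.09 · e^(0.0802 × 21/12) = 628.09 × 1.150676 = 722.7281
Value of long forward = (F − K)·e^(−rT) = (722.7281 − 787.17) · e^(−0.0847·21/12)
= -64.4419 × 0.862237 = -55.56
Short position value = −(long value) = €55.56

€55.56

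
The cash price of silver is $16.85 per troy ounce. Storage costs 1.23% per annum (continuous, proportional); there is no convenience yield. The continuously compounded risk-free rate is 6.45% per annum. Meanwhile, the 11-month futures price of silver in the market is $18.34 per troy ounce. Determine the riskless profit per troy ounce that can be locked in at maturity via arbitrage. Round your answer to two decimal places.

Fair futures: F* = S·e^(carry·T), with carry = (r + u) = 0.0645 + 0.0123 = 0.0768
F* = 16.85 · e^(0.0768 × 11/12) = 16.85 · e^0.070400 = 16.85 × 1.072937 = $18.0790
Market $18.34 > fair $18.0790: forward overpriced → cash-and-carry (buy spot, short the forward).
At maturity, profit = |F_mkt − F*| = |18.34 − 18.0790| = $0.26 per troy ounce

$0.26 per troy ounce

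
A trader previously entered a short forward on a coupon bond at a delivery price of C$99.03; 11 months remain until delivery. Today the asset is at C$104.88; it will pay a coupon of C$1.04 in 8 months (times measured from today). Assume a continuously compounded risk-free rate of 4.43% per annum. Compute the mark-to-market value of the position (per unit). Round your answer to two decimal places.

-C$8.78

PV(remaining coupons) I = 1.04·e^(−0.0443·8/12) = 1.0097
Current forward F = (S − I)·e^(rT) = (104.88 − 1.0097)·e^(0.0443·11/12) = 103.8703 × 1.041444 = 108.1751
Value (long) = (F − K)·e^(−rT) = (108.1751 − 99.03) × 0.960205 = 8.7812
Short position value = −(long value) = -C$8.78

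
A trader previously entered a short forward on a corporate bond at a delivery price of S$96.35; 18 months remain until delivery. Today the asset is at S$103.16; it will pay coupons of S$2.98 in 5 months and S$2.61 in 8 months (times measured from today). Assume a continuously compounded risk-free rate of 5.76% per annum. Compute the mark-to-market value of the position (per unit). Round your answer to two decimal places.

PV(remaining coupons) I = 2.98·e^(−0.0576·5/12) + 2.61·e^(−0.0576·8/12) = 5.4210
Current forward F = (S − I)·e^(rT) = (103.16 − 5.4210)·e^(0.0576·18/12) = 97.7390 × 1.090242 = 106.5592
Value (long) = (F − K)·e^(−rT) = (106.5592 − 96.35) × 0.917227 = 9.3642
Short position value = −(long value) = -S$9.36

-S$9.36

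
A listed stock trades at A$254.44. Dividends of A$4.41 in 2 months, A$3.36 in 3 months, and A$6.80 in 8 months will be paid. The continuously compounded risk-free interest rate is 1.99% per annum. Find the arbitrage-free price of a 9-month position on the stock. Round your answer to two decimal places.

A$243.60

PV(dividends) I = 4.41·e^(−0.0199·2/12) + 3.36·e^(−0.0199·3/12) + 6.80·e^(−0.0199·8/12)
I = 4.3954 + 3.3433 + 6.7104 = 14.4491
F = (S − I)·e^(rT) = (254.44 − 14.4491) · e^(0.0199·9/12)
= 239.9909 · e^0.014925 = 239.9909 × 1.015037 = A$243.60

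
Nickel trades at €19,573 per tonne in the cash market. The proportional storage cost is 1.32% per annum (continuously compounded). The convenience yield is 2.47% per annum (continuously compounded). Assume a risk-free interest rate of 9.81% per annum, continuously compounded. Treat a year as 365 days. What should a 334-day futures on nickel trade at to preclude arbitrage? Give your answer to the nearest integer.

Net carry = r + u − y = 0.0981 + 0.0132 − 0.0247 = 0.0866
F = S·e^((r+u−y)T) = 19573 · e^(0.0866 × 334/365) = 19573 · e^0.079245
= 19573 × 1.082469 = €21,187 per tonne

€21,187 per tonne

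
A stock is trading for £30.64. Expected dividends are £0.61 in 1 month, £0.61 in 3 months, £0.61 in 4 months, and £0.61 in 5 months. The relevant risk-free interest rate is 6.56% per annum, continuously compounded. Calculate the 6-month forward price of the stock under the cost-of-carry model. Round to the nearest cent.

PV(dividends) I = 0.61·e^(−0.0656·1/12) + 0.61·e^(−0.0656·3/12) + 0.61·e^(−0.0656·4/12) + 0.61·e^(−0.0656·5/12)
I = 0.6067 + 0.6001 + 0.5968 + 0.5936 = 2.3972
F = (S − I)·e^(rT) = (30.64 − 2.3972) · e^(0.0656·6/12)
= 28.2428 · e^0.032800 = 28.2428 × 1.033344 = £29.18

£29.18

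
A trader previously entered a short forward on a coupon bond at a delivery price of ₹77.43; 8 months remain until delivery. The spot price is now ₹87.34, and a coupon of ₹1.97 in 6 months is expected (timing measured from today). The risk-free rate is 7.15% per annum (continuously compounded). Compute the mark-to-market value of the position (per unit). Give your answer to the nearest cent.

-₹11.61

PV(remaining coupons) I = 1.97·e^(−0.0715·6/12) = 1.9008
Current forward F = (S − I)·e^(rT) = (87.34 − 1.9008)·e^(0.0715·8/12) = 85.4392 × 1.048821 = 89.6104
Value (long) = (F − K)·e^(−rT) = (89.6104 − 77.43) × 0.953452 = 11.6134
Short position value = −(long value) = -₹11.61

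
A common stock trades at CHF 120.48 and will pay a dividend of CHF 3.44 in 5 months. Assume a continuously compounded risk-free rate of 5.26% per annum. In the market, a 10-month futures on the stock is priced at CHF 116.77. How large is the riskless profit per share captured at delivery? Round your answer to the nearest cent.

PV(dividends) I = 3.44·e^(−0.0526·5/12) = 3.3654
Fair futures F* = (S − I)·e^(rT) = (120.48 − 3.3654)·e^0.043833 = 117.1146 × 1.044808 = 122.3623
Market CHF 116.77 < fair 122.3623: forward underpriced → reverse cash-and-carry (short the stock, invest proceeds at r, pay the dividends, go long the forward).
Profit at T = |F_mkt − F*| = |116.77 − 122.3623| = CHF 5.59 per share

CHF 5.59 per share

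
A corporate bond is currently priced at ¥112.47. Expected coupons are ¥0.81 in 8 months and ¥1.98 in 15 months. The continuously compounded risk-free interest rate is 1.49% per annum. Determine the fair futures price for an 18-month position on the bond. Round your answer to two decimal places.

PV(coupons) I = 0.81·e^(−0.0149·8/12) + 1.98·e^(−0.0149·15/12)
I = 0.8020 + 1.9435 = 2.7455
F = (S − I)·e^(rT) = (112.47 − 2.7455) · e^(0.0149·18/12)
= 109.7245 · e^0.022350 = 109.7245 × 1.022602 = ¥112.20

¥112.20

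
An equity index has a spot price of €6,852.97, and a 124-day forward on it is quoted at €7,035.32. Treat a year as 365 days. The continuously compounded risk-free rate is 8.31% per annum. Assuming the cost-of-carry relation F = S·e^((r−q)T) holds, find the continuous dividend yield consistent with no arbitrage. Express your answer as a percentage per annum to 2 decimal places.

From F = S·e^((r−q)T): (r − q) = ln(F/S)/T
ln(7035.32/6852.97) = ln(1.026609) = 0.026261
(r − q) = 0.026261 / (124/365) = 0.077301
q = r − ln(F/S)/T = 0.0831 − 0.077301 = 0.005799
q = 0.58%

0.58%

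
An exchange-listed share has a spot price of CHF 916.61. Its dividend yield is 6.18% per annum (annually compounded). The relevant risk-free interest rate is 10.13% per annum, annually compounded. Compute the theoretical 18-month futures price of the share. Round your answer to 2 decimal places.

CHF 968.23

F = S · (1+r)^T / (1+q)^T
= 916.61 × 1.155736 / 1.094118 = 916.61 × 1.056318
F = CHF 968.23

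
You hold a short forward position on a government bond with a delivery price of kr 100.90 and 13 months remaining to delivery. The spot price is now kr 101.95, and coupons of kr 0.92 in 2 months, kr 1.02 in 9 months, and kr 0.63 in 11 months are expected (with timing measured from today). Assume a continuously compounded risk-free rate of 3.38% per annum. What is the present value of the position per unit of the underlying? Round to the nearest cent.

-kr 2.16

PV(remaining coupons) I = 0.92·e^(−0.0338·2/12) + 1.02·e^(−0.0338·9/12) + 0.63·e^(−0.0338·11/12) = 2.5201
Current forward F = (S − I)·e^(rT) = (101.95 − 2.5201)·e^(0.0338·13/12) = 99.4299 × 1.037295 = 103.1381
Value (long) = (F − K)·e^(−rT) = (103.1381 − 100.90) × 0.964046 = 2.1576
Short position value = −(long value) = -kr 2.16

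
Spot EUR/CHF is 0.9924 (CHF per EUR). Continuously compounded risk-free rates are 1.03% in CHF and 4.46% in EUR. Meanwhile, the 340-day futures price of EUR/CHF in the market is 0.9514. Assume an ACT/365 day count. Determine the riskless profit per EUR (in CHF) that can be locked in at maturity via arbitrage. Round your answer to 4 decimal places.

Fair futures: F* = S·e^(carry·T), with carry = (r_CHF − r_EUR) = 0.0103 − 0.0446 = -0.0343
F* = 0.9924 · e^(-0.0343 × 340/365) = 0.9924 · e^-0.031951 = 0.9924 × 0.968554 = 0.9612
Market 0.9514 < fair 0.9612: forward underpriced → reverse cash-and-carry (short spot, go long the forward).
At maturity, profit = |F_mkt − F*| = |0.9514 − 0.9612| = 0.0098 per EUR (in CHF)

0.0098 per EUR (in CHF)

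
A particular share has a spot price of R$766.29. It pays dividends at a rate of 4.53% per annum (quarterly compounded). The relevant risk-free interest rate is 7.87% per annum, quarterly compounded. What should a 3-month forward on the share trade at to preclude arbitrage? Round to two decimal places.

F = S · (1+r/4)^(4T) / (1+q/4)^(4T)
= 766.29 × 1.019675 / 1.011325 = 766.29 × 1.008256
F = R$772.62

R$772.62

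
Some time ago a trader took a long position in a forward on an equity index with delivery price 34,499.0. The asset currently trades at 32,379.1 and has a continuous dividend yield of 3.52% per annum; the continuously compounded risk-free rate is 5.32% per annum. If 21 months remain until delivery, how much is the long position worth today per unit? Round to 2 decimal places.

-987.38

Current fair forward for the remaining 21 months: F = S·e^((r − q)·T), (r − q) = 0.0532 − 0.0352 = 0.0180
F = 32379.1 · e^(0.0180 × 21/12) = 32379.1 × 1.03200138 = 33415.2759
Value of long forward = (F − K)·e^(−rT) = (33415.2759 − 34499.0) · e^(−0.0532·21/12)
= -1083.7241 × 0.91110239 = -987.38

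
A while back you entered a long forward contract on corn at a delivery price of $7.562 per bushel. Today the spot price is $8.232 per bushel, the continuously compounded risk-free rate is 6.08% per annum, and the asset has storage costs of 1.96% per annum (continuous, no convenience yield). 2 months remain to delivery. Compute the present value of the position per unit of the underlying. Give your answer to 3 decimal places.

$0.773 per bushel

Current fair forward for the remaining 2 months: F = S·e^((r + u)·T), (r + u) = 0.0608 + 0.0196 = 0.0804
F = 8.232 · e^(0.0804 × 2/12) = 8.232 × 1.013490 = 8.3430
Value of long forward = (F − K)·e^(−rT) = (8.3430 − 7.562) · e^(−0.0608·2/12)
= 0.7810 × 0.989918 = 0.773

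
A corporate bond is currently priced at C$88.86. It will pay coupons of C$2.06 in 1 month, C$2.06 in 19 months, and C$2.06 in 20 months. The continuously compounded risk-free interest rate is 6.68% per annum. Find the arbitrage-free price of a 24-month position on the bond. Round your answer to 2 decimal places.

C$95.00

PV(coupons) I = 2.06·e^(−0.0668·1/12) + 2.06·e^(−0.0668·19/12) + 2.06·e^(−0.0668·20/12)
I = 2.0486 + 1.8532 + 1.8430 = 5.7448
F = (S − I)·e^(rT) = (88.86 − 5.7448) · e^(0.0668·24/12)
= 83.1152 · e^0.133600 = 83.1152 × 1.142936 = C$95.00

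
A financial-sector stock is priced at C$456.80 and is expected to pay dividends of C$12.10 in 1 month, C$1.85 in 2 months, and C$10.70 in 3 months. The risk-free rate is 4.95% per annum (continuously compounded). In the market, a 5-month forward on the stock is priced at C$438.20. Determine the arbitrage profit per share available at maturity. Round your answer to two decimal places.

PV(dividends) I = 12.10·e^(−0.0495·1/12) + 1.85·e^(−0.0495·2/12) + 10.70·e^(−0.0495·3/12) = 24.4534
Fair forward F* = (S − I)·e^(rT) = (456.80 − 24.4534)·e^0.020625 = 432.3466 × 1.020839 = 441.3563
Market C$438.20 < fair 441.3563: forward underpriced → reverse cash-and-carry (short the stock, invest proceeds at r, pay the dividends, go long the forward).
Profit at T = |F_mkt − F*| = |438.20 − 441.3563| = C$3.16 per share

C$3.16 per share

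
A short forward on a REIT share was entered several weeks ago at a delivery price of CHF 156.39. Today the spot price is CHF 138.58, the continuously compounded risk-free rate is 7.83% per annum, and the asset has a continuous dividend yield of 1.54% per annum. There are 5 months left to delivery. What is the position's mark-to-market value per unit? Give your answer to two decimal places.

Current fair forward for the remaining 5 months: F = S·e^((r − q)·T), (r − q) = 0.0783 − 0.0154 = 0.0629
F = 138.58 · e^(0.0629 × 5/12) = 138.58 × 1.026555 = 142.2600
Value of long forward = (F − K)·e^(−rT) = (142.2600 − 156.39) · e^(−0.0783·5/12)
= -14.1300 × 0.967901 = -13.68
Short position value = −(long value) = CHF 13.68

CHF 13.68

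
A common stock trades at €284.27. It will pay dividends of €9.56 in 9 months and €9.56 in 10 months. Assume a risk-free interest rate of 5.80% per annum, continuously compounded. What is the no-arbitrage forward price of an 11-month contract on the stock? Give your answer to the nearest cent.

€280.53

PV(dividends) I = 9.56·e^(−0.0580·9/12) + 9.56·e^(−0.0580·10/12)
I = 9.1531 + 9.1089 = 18.2620
F = (S − I)·e^(rT) = (284.27 − 18.2620) · e^(0.0580·11/12)
= 266.0080 · e^0.053167 = 266.0080 × 1.054606 = €280.53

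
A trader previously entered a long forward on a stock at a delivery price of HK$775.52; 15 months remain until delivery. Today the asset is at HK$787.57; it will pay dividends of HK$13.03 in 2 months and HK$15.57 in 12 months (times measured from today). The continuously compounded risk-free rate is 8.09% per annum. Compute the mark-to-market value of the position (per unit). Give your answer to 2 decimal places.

HK$59.42

PV(remaining dividends) I = 13.03·e^(−0.0809·2/12) + 15.57·e^(−0.0809·12/12) = 27.2155
Current forward F = (S − I)·e^(rT) = (787.57 − 27.2155)·e^(0.0809·15/12) = 760.3545 × 1.106415 = 841.2676
Value (long) = (F − K)·e^(−rT) = (841.2676 − 775.52) × 0.903820 = 59.4240
Value = HK$59.42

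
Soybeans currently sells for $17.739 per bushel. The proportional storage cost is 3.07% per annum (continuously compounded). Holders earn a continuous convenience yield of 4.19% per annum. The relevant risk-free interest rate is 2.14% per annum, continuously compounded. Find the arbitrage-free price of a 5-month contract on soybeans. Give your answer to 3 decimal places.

$17.815 per bushel

Net carry = r + u − y = 0.0214 + 0.0307 − 0.0419 = 0.0102
F = S·e^((r+u−y)T) = 17.739 · e^(0.0102 × 5/12) = 17.739 · e^0.004250
= 17.739 × 1.004259 = $17.815 per bushel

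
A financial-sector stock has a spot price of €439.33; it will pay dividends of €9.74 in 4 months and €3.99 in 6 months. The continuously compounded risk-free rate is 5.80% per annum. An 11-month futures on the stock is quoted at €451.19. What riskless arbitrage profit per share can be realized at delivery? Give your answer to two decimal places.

€2.03 per share

PV(dividends) I = 9.74·e^(−0.0580·4/12) + 3.99·e^(−0.0580·6/12) = 13.4295
Fair futures F* = (S − I)·e^(rT) = (439.33 − 13.4295)·e^0.053167 = 425.9005 × 1.054606 = 449.1572
Market €451.19 > fair 449.1572: forward overpriced → cash-and-carry (borrow at r, buy the stock and collect the dividends, short the forward).
Profit at T = |F_mkt − F*| = |451.19 − 449.1572| = €2.03 per share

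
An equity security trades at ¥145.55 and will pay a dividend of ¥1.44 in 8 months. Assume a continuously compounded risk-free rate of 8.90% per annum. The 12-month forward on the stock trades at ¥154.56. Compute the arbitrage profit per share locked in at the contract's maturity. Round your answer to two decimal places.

¥3.05 per share

PV(dividends) I = 1.44·e^(−0.0890·8/12) = 1.3570
Fair forward F* = (S − I)·e^(rT) = (145.55 − 1.3570)·e^0.089000 = 144.1930 × 1.093081 = 157.6146
Market ¥154.56 < fair 157.6146: forward underpriced → reverse cash-and-carry (short the stock, invest proceeds at r, pay the dividends, go long the forward).
Profit at T = |F_mkt − F*| = |154.56 − 157.6146| = ¥3.05 per share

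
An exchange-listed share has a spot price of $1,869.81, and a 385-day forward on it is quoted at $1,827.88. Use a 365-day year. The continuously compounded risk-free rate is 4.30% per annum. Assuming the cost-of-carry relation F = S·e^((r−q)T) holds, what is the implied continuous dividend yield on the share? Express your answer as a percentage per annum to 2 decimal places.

6.45%

From F = S·e^((r−q)T): (r − q) = ln(F/S)/T
ln(1827.88/1869.81) = ln(0.977575) = -0.022680
(r − q) = -0.022680 / (385/365) = -0.021502
q = r − ln(F/S)/T = 0.0430 + 0.021502 = 0.064502
q = 6.45%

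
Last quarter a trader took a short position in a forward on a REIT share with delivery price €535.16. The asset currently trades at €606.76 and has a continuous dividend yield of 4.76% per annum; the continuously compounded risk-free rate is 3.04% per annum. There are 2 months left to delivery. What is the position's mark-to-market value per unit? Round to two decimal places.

Current fair forward for the remaining 2 months: F = S·e^((r − q)·T), (r − q) = 0.0304 − 0.0476 = -0.0172
F = 606.76 · e^(-0.0172 × 2/12) = 606.76 × 0.997137 = 605.0228
Value of long forward = (F − K)·e^(−rT) = (605.0228 − 535.16) · e^(−0.0304·2/12)
= 69.8628 × 0.994946 = 69.51
Short position value = −(long value) = -€69.51

-€69.51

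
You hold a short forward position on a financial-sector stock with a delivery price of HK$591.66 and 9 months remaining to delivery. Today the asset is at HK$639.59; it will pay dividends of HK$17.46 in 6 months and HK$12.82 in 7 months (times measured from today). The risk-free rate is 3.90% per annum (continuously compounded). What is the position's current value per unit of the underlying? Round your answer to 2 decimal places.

PV(remaining dividends) I = 17.46·e^(−0.0390·6/12) + 12.82·e^(−0.0390·7/12) = 29.6545
Current forward F = (S − I)·e^(rT) = (639.59 − 29.6545)·e^(0.0390·9/12) = 609.9355 × 1.029682 = 628.0396
Value (long) = (F − K)·e^(−rT) = (628.0396 − 591.66) × 0.971174 = 35.3309
Short position value = −(long value) = -HK$35.33

-HK$35.33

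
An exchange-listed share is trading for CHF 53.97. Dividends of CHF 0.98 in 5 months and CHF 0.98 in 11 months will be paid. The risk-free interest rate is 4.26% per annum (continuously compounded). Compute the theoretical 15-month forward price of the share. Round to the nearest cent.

PV(dividends) I = 0.98·e^(−0.0426·5/12) + 0.98·e^(−0.0426·11/12)
I = 0.9628 + 0.9425 = 1.9053
F = (S − I)·e^(rT) = (53.97 − 1.9053) · e^(0.0426·15/12)
= 52.0647 · e^0.053250 = 52.0647 × 1.054693 = CHF 54.91

CHF 54.91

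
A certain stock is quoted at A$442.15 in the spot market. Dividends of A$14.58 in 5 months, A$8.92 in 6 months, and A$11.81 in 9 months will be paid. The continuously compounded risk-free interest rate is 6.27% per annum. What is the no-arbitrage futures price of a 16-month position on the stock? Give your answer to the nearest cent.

PV(dividends) I = 14.58·e^(−0.0627·5/12) + 8.92·e^(−0.0627·6/12) + 11.81·e^(−0.0627·9/12)
I = 14.2040 + 8.6447 + 11.2675 = 34.1162
F = (S − I)·e^(rT) = (442.15 − 34.1162) · e^(0.0627·16/12)
= 408.0338 · e^0.083600 = 408.0338 × 1.087194 = A$443.61

A$443.61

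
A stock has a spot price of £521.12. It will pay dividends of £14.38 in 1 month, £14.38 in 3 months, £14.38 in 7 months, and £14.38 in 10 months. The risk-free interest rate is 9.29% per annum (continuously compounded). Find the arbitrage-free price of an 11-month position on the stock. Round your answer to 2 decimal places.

PV(dividends) I = 14.38·e^(−0.0929·1/12) + 14.38·e^(−0.0929·3/12) + 14.38·e^(−0.0929·7/12) + 14.38·e^(−0.0929·10/12)
I = 14.2691 + 14.0499 + 13.6215 + 13.3087 = 55.2492
F = (S − I)·e^(rT) = (521.12 − 55.2492) · e^(0.0929·11/12)
= 465.8708 · e^0.085158 = 465.8708 × 1.088889 = £507.28

£507.28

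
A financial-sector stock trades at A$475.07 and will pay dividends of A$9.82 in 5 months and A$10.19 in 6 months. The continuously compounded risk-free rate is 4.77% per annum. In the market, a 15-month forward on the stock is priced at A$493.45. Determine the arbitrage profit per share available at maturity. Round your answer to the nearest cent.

PV(dividends) I = 9.82·e^(−0.0477·5/12) + 10.19·e^(−0.0477·6/12) = 19.5766
Fair forward F* = (S − I)·e^(rT) = (475.07 − 19.5766)·e^0.059625 = 455.4934 × 1.061438 = 483.4780
Market A$493.45 > fair 483.4780: forward overpriced → cash-and-carry (borrow at r, buy the stock and collect the dividends, short the forward).
Profit at T = |F_mkt − F*| = |493.45 − 483.4780| = A$9.97 per share

A$9.97 per share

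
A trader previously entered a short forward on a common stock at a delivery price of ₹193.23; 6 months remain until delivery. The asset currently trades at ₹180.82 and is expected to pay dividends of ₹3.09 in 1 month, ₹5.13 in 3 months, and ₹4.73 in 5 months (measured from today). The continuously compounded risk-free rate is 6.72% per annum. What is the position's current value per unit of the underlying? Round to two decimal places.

₹18.74

PV(remaining dividends) I = 3.09·e^(−0.0672·1/12) + 5.13·e^(−0.0672·3/12) + 4.73·e^(−0.0672·5/12) = 12.7167
Current forward F = (S − I)·e^(rT) = (180.82 − 12.7167)·e^(0.0672·6/12) = 168.1033 × 1.034171 = 173.8476
Value (long) = (F − K)·e^(−rT) = (173.8476 − 193.23) × 0.966958 = -18.7420
Short position value = −(long value) = ₹18.74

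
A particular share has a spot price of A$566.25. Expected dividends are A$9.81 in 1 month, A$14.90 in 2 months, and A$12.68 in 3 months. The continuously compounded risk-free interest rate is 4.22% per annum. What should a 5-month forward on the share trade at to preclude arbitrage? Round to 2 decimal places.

PV(dividends) I = 9.81·e^(−0.0422·1/12) + 14.90·e^(−0.0422·2/12) + 12.68·e^(−0.0422·3/12)
I = 9.7756 + 14.7956 + 12.5469 = 37.1181
F = (S − I)·e^(rT) = (566.25 − 37.1181) · e^(0.0422·5/12)
= 529.1319 · e^0.017583 = 529.1319 × 1.017738 = A$538.52

A$538.52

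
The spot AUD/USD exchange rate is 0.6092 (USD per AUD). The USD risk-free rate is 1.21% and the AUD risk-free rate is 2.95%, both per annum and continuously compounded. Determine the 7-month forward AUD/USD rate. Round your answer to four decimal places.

F = S·e^((r_USD − r_AUD)T) = 0.6092 · e^((0.0121 − 0.0295) × 7/12)
= 0.6092 · e^-0.010150 = 0.6092 × 0.989901
F = 0.6030 USD per AUD

0.6030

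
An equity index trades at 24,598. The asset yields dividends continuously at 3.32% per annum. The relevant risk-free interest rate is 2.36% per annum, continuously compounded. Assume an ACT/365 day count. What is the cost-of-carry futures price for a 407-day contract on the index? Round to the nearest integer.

24,336

F = S·e^((r − q)T) = 24598 · e^((0.0236 − 0.0332) × 407/365)
= 24598 · e^-0.010705 = 24598 × 0.989352
F = 24,336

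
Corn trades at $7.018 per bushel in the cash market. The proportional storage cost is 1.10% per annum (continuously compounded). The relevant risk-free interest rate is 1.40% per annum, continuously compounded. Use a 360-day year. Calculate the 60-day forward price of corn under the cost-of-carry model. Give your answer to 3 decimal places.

$7.047 per bushel

Net carry = r + u − y = 0.0140 + 0.0110 − 0.0000 = 0.0250
F = S·e^((r+u−y)T) = 7.018 · e^(0.0250 × 60/360) = 7.018 · e^0.004167
= 7.018 × 1.004176 = $7.047 per bushel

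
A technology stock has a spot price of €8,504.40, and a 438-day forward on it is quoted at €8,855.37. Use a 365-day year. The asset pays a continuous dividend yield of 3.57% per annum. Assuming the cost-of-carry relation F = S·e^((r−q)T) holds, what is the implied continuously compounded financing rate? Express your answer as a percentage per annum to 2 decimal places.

From F = S·e^((r−q)T): (r − q) = ln(F/S)/T
ln(8855.37/8504.40) = ln(1.041269) = 0.040440
(r − q) = 0.040440 / (438/365) = 0.033700
r = ln(F/S)/T + q = 0.033700 + 0.0357 = 0.069400
r = 6.94%

6.94%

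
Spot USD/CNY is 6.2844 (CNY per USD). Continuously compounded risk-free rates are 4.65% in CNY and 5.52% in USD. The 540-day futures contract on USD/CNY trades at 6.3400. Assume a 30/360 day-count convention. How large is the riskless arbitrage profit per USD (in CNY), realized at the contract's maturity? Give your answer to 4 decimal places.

0.1371 per USD (in CNY)

Fair futures: F* = S·e^(carry·T), with carry = (r_CNY − r_USD) = 0.0465 − 0.0552 = -0.0087
F* = 6.2844 · e^(-0.0087 × 540/360) = 6.2844 · e^-0.013050 = 6.2844 × 0.987035 = 6.2029
Market 6.3400 > fair 6.2029: forward overpriced → cash-and-carry (buy spot, short the forward).
At maturity, profit = |F_mkt − F*| = |6.3400 − 6.2029| = 0.1371 per USD (in CNY)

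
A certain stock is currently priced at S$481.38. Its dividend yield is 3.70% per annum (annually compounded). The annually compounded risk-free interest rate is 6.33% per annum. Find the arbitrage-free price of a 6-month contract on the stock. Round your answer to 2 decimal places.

S$487.45

F = S · (1+r)^T / (1+q)^T
= 481.38 × 1.031164 / 1.018332 = 481.38 × 1.012601
F = S$487.45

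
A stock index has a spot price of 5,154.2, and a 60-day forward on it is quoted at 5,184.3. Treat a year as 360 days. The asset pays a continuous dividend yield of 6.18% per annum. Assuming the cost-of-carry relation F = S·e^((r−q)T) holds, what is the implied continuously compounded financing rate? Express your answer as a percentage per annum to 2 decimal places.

9.67%

From F = S·e^((r−q)T): (r − q) = ln(F/S)/T
ln(5184.3/5154.2) = ln(1.005840) = 0.005823
(r − q) = 0.005823 / (60/360) = 0.034938
r = ln(F/S)/T + q = 0.034938 + 0.0618 = 0.096738
r = 9.67%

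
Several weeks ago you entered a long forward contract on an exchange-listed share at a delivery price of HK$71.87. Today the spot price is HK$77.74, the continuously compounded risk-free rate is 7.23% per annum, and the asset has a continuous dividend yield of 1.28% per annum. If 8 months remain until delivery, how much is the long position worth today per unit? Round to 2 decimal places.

Current fair forward for the remaining 8 months: F = S·e^((r − q)·T), (r − q) = 0.0723 − 0.0128 = 0.0595
F = 77.74 · e^(0.0595 × 8/12) = 77.74 × 1.040464 = 80.8857
Value of long forward = (F − K)·e^(−rT) = (80.8857 − 71.87) · e^(−0.0723·8/12)
= 9.0157 × 0.952943 = 8.59

HK$8.59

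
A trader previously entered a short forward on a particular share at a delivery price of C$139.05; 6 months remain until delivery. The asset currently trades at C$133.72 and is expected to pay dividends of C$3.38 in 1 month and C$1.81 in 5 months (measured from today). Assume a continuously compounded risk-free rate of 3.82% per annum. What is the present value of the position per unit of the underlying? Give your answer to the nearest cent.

C$7.85

PV(remaining dividends) I = 3.38·e^(−0.0382·1/12) + 1.81·e^(−0.0382·5/12) = 5.1507
Current forward F = (S − I)·e^(rT) = (133.72 − 5.1507)·e^(0.0382·6/12) = 128.5693 × 1.019284 = 131.0486
Value (long) = (F − K)·e^(−rT) = (131.0486 − 139.05) × 0.981081 = -7.8500
Short position value = −(long value) = C$7.85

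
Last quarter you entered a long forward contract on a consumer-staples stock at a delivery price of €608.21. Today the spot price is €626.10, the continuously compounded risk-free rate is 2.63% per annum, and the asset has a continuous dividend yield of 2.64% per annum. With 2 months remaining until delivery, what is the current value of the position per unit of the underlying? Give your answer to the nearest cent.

Current fair forward for the remaining 2 months: F = S·e^((r − q)·T), (r − q) = 0.0263 − 0.0264 = -0.0001
F = 626.10 · e^(-0.0001 × 2/12) = 626.10 × 0.999983 = 626.0894
Value of long forward = (F − K)·e^(−rT) = (626.0894 − 608.21) · e^(−0.0263·2/12)
= 17.8794 × 0.995626 = 17.80

€17.80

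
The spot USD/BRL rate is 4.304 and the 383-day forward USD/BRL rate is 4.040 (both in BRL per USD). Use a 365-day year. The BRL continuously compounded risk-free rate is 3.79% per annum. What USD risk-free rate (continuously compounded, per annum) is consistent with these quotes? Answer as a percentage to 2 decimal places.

F = S·e^((r_BRL − r_USD)T) ⇒ r_USD = r_BRL − ln(F/S)/T
ln(4.040/4.304) = -0.063300; /(383/365) = -0.060325
r_USD = 0.0379 + 0.060325 = 0.098225
r_USD = 9.82%

9.82%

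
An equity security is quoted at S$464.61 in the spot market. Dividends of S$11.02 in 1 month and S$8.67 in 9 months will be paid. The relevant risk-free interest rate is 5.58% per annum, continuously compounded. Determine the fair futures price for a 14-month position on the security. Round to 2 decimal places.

PV(dividends) I = 11.02·e^(−0.0558·1/12) + 8.67·e^(−0.0558·9/12)
I = 10.9689 + 8.3146 = 19.2835
F = (S − I)·e^(rT) = (464.61 − 19.2835) · e^(0.0558·14/12)
= 445.3265 · e^0.065100 = 445.3265 × 1.067266 = S$475.28

S$475.28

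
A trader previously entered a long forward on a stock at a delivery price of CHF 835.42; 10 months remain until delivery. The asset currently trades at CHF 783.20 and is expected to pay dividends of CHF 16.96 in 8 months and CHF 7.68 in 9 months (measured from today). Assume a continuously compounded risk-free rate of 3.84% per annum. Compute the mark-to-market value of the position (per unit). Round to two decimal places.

-CHF 49.90

PV(remaining dividends) I = 16.96·e^(−0.0384·8/12) + 7.68·e^(−0.0384·9/12) = 23.9933
Current forward F = (S − I)·e^(rT) = (783.20 − 23.9933)·e^(0.0384·10/12) = 759.2067 × 1.032518 = 783.8946
Value (long) = (F − K)·e^(−rT) = (783.8946 − 835.42) × 0.968507 = -49.9027
Value = -CHF 49.90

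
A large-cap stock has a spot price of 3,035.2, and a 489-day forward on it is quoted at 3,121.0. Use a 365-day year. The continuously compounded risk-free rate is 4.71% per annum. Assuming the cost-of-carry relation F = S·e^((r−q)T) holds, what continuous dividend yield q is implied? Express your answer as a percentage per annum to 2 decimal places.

2.63%

From F = S·e^((r−q)T): (r − q) = ln(F/S)/T
ln(3121.0/3035.2) = ln(1.028268) = 0.027876
(r − q) = 0.027876 / (489/365) = 0.020807
q = r − ln(F/S)/T = 0.0471 − 0.020807 = 0.026293
q = 2.63%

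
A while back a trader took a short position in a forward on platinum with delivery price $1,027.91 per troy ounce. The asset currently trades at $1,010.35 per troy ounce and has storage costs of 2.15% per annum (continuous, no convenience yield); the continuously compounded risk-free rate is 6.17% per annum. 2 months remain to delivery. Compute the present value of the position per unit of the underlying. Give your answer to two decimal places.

$3.42 per troy ounce

Current fair forward for the remaining 2 months: F = S·e^((r + u)·T), (r + u) = 0.0617 + 0.0215 = 0.0832
F = 1010.35 · e^(0.0832 × 2/12) = 1010.35 × 1.01396325 = 1024.4578
Value of long forward = (F − K)·e^(−rT) = (1024.4578 − 1027.91) · e^(−0.0617·2/12)
= -3.4522 × 0.98976936 = -3.42
Short position value = −(long value) = $3.42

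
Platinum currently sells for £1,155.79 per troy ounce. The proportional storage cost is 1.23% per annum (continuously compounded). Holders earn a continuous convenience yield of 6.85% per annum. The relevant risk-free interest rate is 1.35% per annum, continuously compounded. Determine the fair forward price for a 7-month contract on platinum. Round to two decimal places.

£1,127.36 per troy ounce

Net carry = r + u − y = 0.0135 + 0.0123 − 0.0685 = -0.0427
F = S·e^((r+u−y)T) = 1155.79 · e^(-0.0427 × 7/12) = 1155.79 · e^-0.02490833
= 1155.79 × 0.97539932 = £1,127.36 per troy ounce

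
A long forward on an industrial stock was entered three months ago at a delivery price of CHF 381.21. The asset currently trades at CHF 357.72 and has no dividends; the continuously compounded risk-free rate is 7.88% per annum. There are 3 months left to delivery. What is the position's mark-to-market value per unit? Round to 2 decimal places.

-CHF 16.05

Current fair forward for the remaining 3 months: F = S·e^(r·T), r = 0.0788
F = 357.72 · e^(0.0788 × 3/12) = 357.72 × 1.019895 = 364.8368
Value of long forward = (F − K)·e^(−rT) = (364.8368 − 381.21) · e^(−0.0788·3/12)
= -16.3732 × 0.980493 = -16.05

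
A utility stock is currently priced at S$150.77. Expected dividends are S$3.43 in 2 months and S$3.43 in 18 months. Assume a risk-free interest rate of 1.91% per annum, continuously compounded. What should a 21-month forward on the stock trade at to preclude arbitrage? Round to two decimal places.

S$148.91

PV(dividends) I = 3.43·e^(−0.0191·2/12) + 3.43·e^(−0.0191·18/12)
I = 3.4191 + 3.3331 = 6.7522
F = (S − I)·e^(rT) = (150.77 − 6.7522) · e^(0.0191·21/12)
= 144.0178 · e^0.033425 = 144.0178 × 1.033990 = S$148.91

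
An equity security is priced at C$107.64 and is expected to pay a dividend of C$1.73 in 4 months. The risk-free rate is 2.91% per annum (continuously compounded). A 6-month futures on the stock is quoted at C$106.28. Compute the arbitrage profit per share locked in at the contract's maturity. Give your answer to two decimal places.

PV(dividends) I = 1.73·e^(−0.0291·4/12) = 1.7133
Fair futures F* = (S − I)·e^(rT) = (107.64 − 1.7133)·e^0.014550 = 105.9267 × 1.014656 = 107.4792
Market C$106.28 < fair 107.4792: forward underpriced → reverse cash-and-carry (short the stock, invest proceeds at r, pay the dividends, go long the forward).
Profit at T = |F_mkt − F*| = |106.28 − 107.4792| = C$1.20 per share

C$1.20 per share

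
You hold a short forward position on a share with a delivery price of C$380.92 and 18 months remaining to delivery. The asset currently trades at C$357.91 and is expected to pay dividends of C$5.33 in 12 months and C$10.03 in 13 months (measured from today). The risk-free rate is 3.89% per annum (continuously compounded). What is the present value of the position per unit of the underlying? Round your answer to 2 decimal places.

PV(remaining dividends) I = 5.33·e^(−0.0389·12/12) + 10.03·e^(−0.0389·13/12) = 14.7427
Current forward F = (S − I)·e^(rT) = (357.91 − 14.7427)·e^(0.0389·18/12) = 343.1673 × 1.060086 = 363.7869
Value (long) = (F − K)·e^(−rT) = (363.7869 − 380.92) × 0.943320 = -16.1620
Short position value = −(long value) = C$16.16

C$16.16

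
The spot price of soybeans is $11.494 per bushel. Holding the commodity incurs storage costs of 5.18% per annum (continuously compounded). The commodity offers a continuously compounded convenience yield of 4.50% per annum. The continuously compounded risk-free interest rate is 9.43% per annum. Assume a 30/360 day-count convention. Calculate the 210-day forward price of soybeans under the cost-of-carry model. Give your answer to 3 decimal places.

$12.192 per bushel

Net carry = r + u − y = 0.0943 + 0.0518 − 0.0450 = 0.1011
F = S·e^((r+u−y)T) = 11.494 · e^(0.1011 × 210/360) = 11.494 · e^0.058975
= 11.494 × 1.060749 = $12.192 per bushel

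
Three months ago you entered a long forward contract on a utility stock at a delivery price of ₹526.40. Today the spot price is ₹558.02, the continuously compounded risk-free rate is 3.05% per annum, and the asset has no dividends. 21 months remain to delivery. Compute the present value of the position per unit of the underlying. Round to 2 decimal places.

Current fair forward for the remaining 21 months: F = S·e^(r·T), r = 0.0305
F = 558.02 · e^(0.0305 × 21/12) = 558.02 × 1.054825 = 588.6134
Value of long forward = (F − K)·e^(−rT) = (588.6134 − 526.40) · e^(−0.0305·21/12)
= 62.2134 × 0.948024 = 58.98

₹58.98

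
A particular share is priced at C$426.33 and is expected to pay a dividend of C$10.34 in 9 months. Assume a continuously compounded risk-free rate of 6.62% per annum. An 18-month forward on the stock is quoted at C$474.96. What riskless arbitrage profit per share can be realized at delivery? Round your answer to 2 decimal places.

C$14.99 per share

PV(dividends) I = 10.34·e^(−0.0662·9/12) = 9.8392
Fair forward F* = (S − I)·e^(rT) = (426.33 − 9.8392)·e^0.099300 = 416.4908 × 1.104398 = 459.9716
Market C$474.96 > fair 459.9716: forward overpriced → cash-and-carry (borrow at r, buy the stock and collect the dividends, short the forward).
Profit at T = |F_mkt − F*| = |474.96 − 459.9716| = C$14.99 per share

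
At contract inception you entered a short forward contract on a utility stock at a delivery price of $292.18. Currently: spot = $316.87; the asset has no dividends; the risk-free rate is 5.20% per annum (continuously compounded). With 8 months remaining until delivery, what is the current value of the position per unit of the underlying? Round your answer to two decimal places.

-$34.65

Current fair forward for the remaining 8 months: F = S·e^(r·T), r = 0.0520
F = 316.87 · e^(0.0520 × 8/12) = 316.87 × 1.035275 = 328.0476
Value of long forward = (F − K)·e^(−rT) = (328.0476 − 292.18) · e^(−0.0520·8/12)
= 35.8676 × 0.965927 = 34.65
Short position value = −(long value) = -$34.65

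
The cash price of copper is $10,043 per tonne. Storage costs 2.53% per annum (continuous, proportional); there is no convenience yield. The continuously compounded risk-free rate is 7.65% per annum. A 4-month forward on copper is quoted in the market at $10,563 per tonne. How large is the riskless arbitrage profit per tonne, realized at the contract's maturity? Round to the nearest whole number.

$173 per tonne

Fair forward: F* = S·e^(carry·T), with carry = (r + u) = 0.0765 + 0.0253 = 0.1018
F* = 10043 · e^(0.1018 × 4/12) = 10043 · e^0.033933 = 10043 × 1.034515 = $10389.6341
Market $10563 > fair $10389.6341: forward overpriced → cash-and-carry (buy spot, short the forward).
At maturity, profit = |F_mkt − F*| = |10563 − 10389.6341| = $173 per tonne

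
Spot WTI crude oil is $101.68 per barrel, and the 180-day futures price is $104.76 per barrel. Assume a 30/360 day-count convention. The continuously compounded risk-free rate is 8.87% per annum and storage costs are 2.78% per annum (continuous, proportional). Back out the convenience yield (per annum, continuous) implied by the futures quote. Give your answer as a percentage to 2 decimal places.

F = S·e^((r+u−y)T) ⇒ (r+u−y) = ln(F/S)/T
ln(104.76/101.68) = 0.029841; /T ⇒ 0.059682
y = r + u − ln(F/S)/T = 0.0887 + 0.0278 − 0.059682 = 0.056818
y = 5.68%

5.68%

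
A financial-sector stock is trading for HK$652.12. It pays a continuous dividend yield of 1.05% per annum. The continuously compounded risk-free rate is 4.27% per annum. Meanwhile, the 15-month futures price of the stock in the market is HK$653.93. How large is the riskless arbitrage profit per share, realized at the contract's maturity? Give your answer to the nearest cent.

Fair futures: F* = S·e^(carry·T), with carry = (r − q) = 0.0427 − 0.0105 = 0.0322
F* = 652.12 · e^(0.0322 × 15/12) = 652.12 · e^0.040250 = 652.12 × 1.041071 = HK$678.9032
Market HK$653.93 < fair HK$678.9032: forward underpriced → reverse cash-and-carry (short spot, go long the forward).
At maturity, profit = |F_mkt − F*| = |653.93 − 678.9032| = HK$24.97 per share

HK$24.97 per share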